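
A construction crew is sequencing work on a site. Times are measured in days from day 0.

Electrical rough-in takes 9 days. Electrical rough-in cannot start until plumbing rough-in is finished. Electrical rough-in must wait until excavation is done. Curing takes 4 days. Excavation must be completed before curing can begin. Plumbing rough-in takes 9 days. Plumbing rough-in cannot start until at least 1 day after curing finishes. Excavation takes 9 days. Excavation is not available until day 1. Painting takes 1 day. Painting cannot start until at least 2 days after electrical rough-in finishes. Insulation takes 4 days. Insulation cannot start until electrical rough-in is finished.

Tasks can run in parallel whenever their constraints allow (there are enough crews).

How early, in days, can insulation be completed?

37

Excavation cannot begin until its own release at day 1. It runs from day 1 to 1 + 9 = day 10.
After excavation (finishes day 10), curing can start at day 10 and finishes at day 14.
Plumbing rough-in waits on curing (finishes day 14, plus 1-day gap → day 15), so it starts at day 15 and finishes at 15 + 9 = day 24.
Electrical rough-in needs all of plumbing rough-in (finishes day 24); excavation (finishes day 10). That puts its earliest start at day 24; it finishes at 24 + 9 = day 33.
Insulation cannot begin until electrical rough-in (finishes day 33). It runs from day 33 to 33 + 4 = day 37.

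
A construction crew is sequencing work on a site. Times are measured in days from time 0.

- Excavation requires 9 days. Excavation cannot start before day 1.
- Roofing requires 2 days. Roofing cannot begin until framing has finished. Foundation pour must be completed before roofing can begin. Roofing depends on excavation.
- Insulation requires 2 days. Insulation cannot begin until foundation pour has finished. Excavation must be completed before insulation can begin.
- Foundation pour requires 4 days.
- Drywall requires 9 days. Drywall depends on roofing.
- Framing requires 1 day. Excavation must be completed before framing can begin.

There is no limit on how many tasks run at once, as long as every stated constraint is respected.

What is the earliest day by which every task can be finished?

22

Foundation pour has no prerequisites, so it starts at day 0 and finishes at day 4.
Excavation waits on its own release at day 1, so it starts at day 1 and finishes at 1 + 9 = day 10.
Insulation needs all of foundation pour (finishes day 4); excavation (finishes day 10). That puts its earliest start at day 10; it finishes at 10 + 2 = day 12.
Framing waits on excavation (finishes day 10), so it starts at day 10 and finishes at 10 + 1 = day 11.
For roofing: framing (finishes day 11); foundation pour (finishes day 4); excavation (finishes day 10). Taking the maximum gives a start of day 11, and it finishes at 11 + 2 = day 13.
Drywall cannot begin until roofing (finishes day 13). It runs from day 13 to 13 + 9 = day 22.
All tasks are finished once the last one completes. Finish times: Excavation at 10, Foundation pour at 4, Framing at 11, Roofing at 13, Insulation at 12, Drywall at 22. The latest is day 22.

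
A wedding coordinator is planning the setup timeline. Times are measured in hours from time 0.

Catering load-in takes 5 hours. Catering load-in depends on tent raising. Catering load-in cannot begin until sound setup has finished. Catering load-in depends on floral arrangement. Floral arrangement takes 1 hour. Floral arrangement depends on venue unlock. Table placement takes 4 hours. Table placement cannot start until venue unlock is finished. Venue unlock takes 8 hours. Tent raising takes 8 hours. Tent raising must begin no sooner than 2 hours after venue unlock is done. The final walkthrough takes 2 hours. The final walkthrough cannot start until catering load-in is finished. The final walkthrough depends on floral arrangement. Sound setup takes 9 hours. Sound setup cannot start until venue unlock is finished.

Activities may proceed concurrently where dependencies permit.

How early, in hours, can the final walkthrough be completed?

25

Venue unlock can start immediately at hour 0; it finishes at hour 8.
After venue unlock (finishes hour 8), sound setup can start at hour 8 and finishes at hour 17.
Floral arrangement waits on venue unlock (finishes hour 8), so it starts at hour 8 and finishes at 8 + 1 = hour 9.
After venue unlock (finishes hour 8, plus 2-hour gap → hour 10), tent raising can start at hour 10 and finishes at hour 18.
Catering load-in cannot start until tent raising (finishes hour 18); sound setup (finishes hour 17); floral arrangement (finishes hour 9). The controlling bound is hour 18, so catering load-in finishes at 18 + 5 = hour 23.
The final walkthrough needs all of catering load-in (finishes hour 23); floral arrangement (finishes hour 9). That puts its earliest start at hour 23; it finishes at 23 + 2 = hour 25.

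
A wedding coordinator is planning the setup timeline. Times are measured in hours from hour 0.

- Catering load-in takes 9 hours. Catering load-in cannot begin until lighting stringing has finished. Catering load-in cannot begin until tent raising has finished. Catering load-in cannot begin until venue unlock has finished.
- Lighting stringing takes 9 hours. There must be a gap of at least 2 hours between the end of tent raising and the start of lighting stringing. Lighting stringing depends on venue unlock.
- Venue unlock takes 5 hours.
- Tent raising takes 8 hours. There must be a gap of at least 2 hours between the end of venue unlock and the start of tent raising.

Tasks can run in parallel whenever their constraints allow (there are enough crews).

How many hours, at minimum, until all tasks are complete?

Nothing blocks venue unlock, so it runs from hour 0 to hour 5.
Tent raising waits on venue unlock (finishes hour 5, plus 2-hour gap → hour 7), so it starts at hour 7 and finishes at 7 + 8 = hour 15.
For lighting stringing: tent raising (finishes hour 15, plus 2-hour gap → hour 17); venue unlock (finishes hour 5). Taking the maximum gives a start of hour 17, and it finishes at 17 + 9 = hour 26.
Catering load-in needs all of lighting stringing (finishes hour 26); tent raising (finishes hour 15); venue unlock (finishes hour 5). That puts its earliest start at hour 26; it finishes at 26 + 9 = hour 35.
All tasks are finished once the last one completes. Finish times: Venue unlock at 5, Tent raising at 15, Lighting stringing at 26, Catering load-in at 35. The latest is hour 35.

35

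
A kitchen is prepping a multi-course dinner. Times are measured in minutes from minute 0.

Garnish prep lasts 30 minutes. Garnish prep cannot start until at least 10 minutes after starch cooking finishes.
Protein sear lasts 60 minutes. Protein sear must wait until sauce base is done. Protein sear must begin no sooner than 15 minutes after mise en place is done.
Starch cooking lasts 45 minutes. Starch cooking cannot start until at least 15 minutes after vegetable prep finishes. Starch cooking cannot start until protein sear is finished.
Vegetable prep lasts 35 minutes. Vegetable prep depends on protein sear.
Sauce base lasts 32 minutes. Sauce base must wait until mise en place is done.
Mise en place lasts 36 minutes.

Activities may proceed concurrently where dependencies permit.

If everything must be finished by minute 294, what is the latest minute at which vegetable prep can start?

Garnish prep must finish by minute 294; it takes 30 minutes, so it must start by 294 − 30 = minute 264.
Starch cooking must finish before garnish prep (must start by minute 264, minus 10-minute gap → minute 254). With a 45-minute duration, starch cooking must start by 254 − 45 = minute 209.
Vegetable prep must finish before starch cooking (must start by minute 209, minus 15-minute gap → minute 194). With a 35-minute duration, vegetable prep must start by 194 − 35 = minute 159.

159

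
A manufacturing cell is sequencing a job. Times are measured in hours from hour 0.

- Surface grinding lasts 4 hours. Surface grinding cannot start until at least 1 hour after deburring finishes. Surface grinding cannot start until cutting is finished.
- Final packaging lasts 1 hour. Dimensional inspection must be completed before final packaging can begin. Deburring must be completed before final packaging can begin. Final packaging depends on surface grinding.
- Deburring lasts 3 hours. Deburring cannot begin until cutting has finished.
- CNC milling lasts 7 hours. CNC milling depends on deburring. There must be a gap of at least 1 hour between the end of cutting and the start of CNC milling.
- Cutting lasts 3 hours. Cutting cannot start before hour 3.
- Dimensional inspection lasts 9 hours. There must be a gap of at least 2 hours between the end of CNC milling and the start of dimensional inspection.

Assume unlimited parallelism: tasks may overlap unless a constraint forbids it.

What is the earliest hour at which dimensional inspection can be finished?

27

Cutting cannot begin until its own release at hour 3. It runs from hour 3 to 3 + 3 = hour 6.
Deburring waits on cutting (finishes hour 6), so it starts at hour 6 and finishes at 6 + 3 = hour 9.
For CNC milling: deburring (finishes hour 9); cutting (finishes hour 6, plus 1-hour gap → hour 7). Taking the maximum gives a start of hour 9, and it finishes at 9 + 7 = hour 16.
After CNC milling (finishes hour 16, plus 2-hour gap → hour 18), dimensional inspection can start at hour 18 and finishes at hour 27.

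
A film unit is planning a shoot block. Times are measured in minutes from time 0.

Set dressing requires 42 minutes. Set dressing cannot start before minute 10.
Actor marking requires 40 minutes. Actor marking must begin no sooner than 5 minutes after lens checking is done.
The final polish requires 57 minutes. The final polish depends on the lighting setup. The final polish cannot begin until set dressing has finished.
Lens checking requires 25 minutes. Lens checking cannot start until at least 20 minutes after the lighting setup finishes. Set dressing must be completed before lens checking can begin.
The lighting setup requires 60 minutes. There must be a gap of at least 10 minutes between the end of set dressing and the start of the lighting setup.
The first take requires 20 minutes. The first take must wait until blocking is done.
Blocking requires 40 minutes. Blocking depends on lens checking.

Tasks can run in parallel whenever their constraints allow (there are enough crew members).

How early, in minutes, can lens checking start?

Set dressing cannot begin until its own release at minute 10. It runs from minute 10 to 10 + 42 = minute 52.
The lighting setup waits on set dressing (finishes minute 52, plus 10-minute gap → minute 62), so it starts at minute 62 and finishes at 62 + 60 = minute 122.
Lens checking waits on the lighting setup (finishes minute 122, plus 20-minute gap → minute 142); set dressing (finishes minute 52). The latest of these is minute 142, which is the earliest lens checking can start.

142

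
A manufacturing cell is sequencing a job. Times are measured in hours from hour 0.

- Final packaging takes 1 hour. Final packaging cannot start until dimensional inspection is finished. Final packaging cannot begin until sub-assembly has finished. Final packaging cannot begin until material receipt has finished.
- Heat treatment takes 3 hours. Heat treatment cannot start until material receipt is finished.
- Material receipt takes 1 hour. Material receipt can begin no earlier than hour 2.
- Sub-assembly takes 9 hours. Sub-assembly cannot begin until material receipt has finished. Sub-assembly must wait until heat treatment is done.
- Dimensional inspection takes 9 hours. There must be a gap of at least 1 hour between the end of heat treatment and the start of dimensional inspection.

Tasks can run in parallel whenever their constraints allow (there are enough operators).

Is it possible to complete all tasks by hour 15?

No

After its own release at hour 2, material receipt can start at hour 2 and finishes at hour 3.
Heat treatment cannot begin until material receipt (finishes hour 3). It runs from hour 3 to 3 + 3 = hour 6.
Sub-assembly has to wait for material receipt (finishes hour 3); heat treatment (finishes hour 6). The latest of these is hour 6, so sub-assembly runs hour 6 to 6 + 9 = hour 15.
After heat treatment (finishes hour 6, plus 1-hour gap → hour 7), dimensional inspection can start at hour 7 and finishes at hour 16.
For final packaging: dimensional inspection (finishes hour 16); sub-assembly (finishes hour 15); material receipt (finishes hour 3). Taking the maximum gives a start of hour 16, and it finishes at 16 + 1 = hour 17.
The earliest everything can be done is hour 17, which is after the deadline of 15, so it is not possible.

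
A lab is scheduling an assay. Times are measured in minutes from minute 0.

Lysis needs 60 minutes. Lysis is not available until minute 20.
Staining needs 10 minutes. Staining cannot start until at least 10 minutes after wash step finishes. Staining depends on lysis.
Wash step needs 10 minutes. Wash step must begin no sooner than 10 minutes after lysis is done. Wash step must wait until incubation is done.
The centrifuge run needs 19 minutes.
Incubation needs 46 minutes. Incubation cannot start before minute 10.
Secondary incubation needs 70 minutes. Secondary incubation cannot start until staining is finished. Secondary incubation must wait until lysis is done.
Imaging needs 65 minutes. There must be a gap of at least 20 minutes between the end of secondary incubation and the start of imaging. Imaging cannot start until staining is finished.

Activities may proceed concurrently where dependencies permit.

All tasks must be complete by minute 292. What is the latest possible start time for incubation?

61

Nothing follows imaging; the deadline of minute 292 is its only limit. It must start by 292 − 65 = minute 227.
Secondary incubation has to be done before imaging (must start by minute 227, minus 20-minute gap → minute 207). That means finishing by minute 207, i.e. starting by 207 − 70 = minute 137.
Staining has several dependents: secondary incubation (must start by minute 137); imaging (must start by minute 227). The earliest of those limits is minute 137, so staining must start by 137 − 10 = minute 127.
Wash step feeds into staining (must start by minute 127, minus 10-minute gap → minute 117); so wash step must finish by minute 117 and therefore start by minute 107.
Incubation feeds into wash step (must start by minute 107); so incubation must finish by minute 107 and therefore start by minute 61.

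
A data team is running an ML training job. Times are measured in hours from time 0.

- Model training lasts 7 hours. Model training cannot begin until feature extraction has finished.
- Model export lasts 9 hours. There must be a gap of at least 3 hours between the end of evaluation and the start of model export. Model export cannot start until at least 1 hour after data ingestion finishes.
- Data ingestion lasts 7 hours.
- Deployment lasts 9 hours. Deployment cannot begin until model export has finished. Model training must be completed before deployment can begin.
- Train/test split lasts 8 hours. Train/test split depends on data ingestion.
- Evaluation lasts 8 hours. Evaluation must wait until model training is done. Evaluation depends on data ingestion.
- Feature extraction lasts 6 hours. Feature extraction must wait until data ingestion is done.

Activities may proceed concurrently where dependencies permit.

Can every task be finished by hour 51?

Nothing blocks data ingestion, so it runs from hour 0 to hour 7.
Train/test split cannot begin until data ingestion (finishes hour 7). It runs from hour 7 to 7 + 8 = hour 15.
Feature extraction waits on data ingestion (finishes hour 7), so it starts at hour 7 and finishes at 7 + 6 = hour 13.
Model training cannot begin until feature extraction (finishes hour 13). It runs from hour 13 to 13 + 7 = hour 20.
For evaluation: model training (finishes hour 20); data ingestion (finishes hour 7). Taking the maximum gives a start of hour 20, and it finishes at 20 + 8 = hour 28.
Model export has to wait for evaluation (finishes hour 28, plus 3-hour gap → hour 31); data ingestion (finishes hour 7, plus 1-hour gap → hour 8). The latest of these is hour 31, so model export runs hour 31 to 31 + 9 = hour 40.
Deployment has to wait for model export (finishes hour 40); model training (finishes hour 20). The latest of these is hour 40, so deployment runs hour 40 to 40 + 9 = hour 49.
Every task is finished by hour 49, which is no later than the deadline of 51, so the schedule is feasible.

Yes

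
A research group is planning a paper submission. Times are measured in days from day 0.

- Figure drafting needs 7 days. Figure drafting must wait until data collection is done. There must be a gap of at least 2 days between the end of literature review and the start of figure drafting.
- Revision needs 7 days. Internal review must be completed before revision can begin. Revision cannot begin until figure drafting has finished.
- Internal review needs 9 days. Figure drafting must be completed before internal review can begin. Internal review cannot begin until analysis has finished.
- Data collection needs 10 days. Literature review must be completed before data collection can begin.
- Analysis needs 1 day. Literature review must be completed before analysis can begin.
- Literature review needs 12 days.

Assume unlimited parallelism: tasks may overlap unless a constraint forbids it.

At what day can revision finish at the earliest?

Literature review can start immediately at day 0; it finishes at day 12.
Analysis cannot begin until literature review (finishes day 12). It runs from day 12 to 12 + 1 = day 13.
Data collection waits on literature review (finishes day 12), so it starts at day 12 and finishes at 12 + 10 = day 22.
Figure drafting cannot start until data collection (finishes day 22); literature review (finishes day 12, plus 2-day gap → day 14). The controlling bound is day 22, so figure drafting finishes at 22 + 7 = day 29.
For internal review: figure drafting (finishes day 29); analysis (finishes day 13). Taking the maximum gives a start of day 29, and it finishes at 29 + 9 = day 38.
Revision needs all of internal review (finishes day 38); figure drafting (finishes day 29). That puts its earliest start at day 38; it finishes at 38 + 7 = day 45.

45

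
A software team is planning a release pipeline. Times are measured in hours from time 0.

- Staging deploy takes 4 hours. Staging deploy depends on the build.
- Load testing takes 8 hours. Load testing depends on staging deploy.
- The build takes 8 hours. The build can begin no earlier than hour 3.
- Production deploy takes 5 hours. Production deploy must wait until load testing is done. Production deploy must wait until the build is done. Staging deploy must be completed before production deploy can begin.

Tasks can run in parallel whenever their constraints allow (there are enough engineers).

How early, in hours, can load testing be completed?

After its own release at hour 3, the build can start at hour 3 and finishes at hour 11.
Staging deploy cannot begin until the build (finishes hour 11). It runs from hour 11 to 11 + 4 = hour 15.
After staging deploy (finishes hour 15), load testing can start at hour 15 and finishes at hour 23.

23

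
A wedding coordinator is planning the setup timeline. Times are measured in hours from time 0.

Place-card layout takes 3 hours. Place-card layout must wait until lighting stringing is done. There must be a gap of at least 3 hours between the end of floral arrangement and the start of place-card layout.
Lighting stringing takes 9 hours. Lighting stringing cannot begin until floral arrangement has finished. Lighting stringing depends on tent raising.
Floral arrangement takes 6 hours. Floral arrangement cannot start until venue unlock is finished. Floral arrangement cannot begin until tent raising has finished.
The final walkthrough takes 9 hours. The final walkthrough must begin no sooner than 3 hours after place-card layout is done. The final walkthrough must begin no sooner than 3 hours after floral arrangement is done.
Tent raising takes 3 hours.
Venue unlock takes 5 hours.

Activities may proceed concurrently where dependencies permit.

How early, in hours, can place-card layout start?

Nothing blocks tent raising, so it runs from hour 0 to hour 3.
Venue unlock has no prerequisites, so it starts at hour 0 and finishes at hour 5.
Floral arrangement needs all of venue unlock (finishes hour 5); tent raising (finishes hour 3). That puts its earliest start at hour 5; it finishes at 5 + 6 = hour 11.
Lighting stringing has to wait for floral arrangement (finishes hour 11); tent raising (finishes hour 3). The latest of these is hour 11, so lighting stringing runs hour 11 to 11 + 9 = hour 20.
Place-card layout waits on lighting stringing (finishes hour 20); floral arrangement (finishes hour 11, plus 3-hour gap → hour 14). The latest of these is hour 20, which is the earliest place-card layout can start.

20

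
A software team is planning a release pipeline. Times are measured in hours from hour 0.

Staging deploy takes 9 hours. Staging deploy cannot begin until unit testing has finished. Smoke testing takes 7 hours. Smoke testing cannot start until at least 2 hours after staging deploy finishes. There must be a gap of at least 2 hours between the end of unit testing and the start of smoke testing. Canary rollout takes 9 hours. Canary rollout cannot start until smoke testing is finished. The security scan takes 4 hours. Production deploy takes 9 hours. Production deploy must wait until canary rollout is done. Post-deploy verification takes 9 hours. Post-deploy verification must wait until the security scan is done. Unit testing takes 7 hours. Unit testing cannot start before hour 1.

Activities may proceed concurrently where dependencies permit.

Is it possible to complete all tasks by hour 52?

Yes

The security scan can start immediately at hour 0; it finishes at hour 4.
Post-deploy verification waits on the security scan (finishes hour 4), so it starts at hour 4 and finishes at 4 + 9 = hour 13.
Unit testing cannot begin until its own release at hour 1. It runs from hour 1 to 1 + 7 = hour 8.
Staging deploy cannot begin until unit testing (finishes hour 8). It runs from hour 8 to 8 + 9 = hour 17.
Smoke testing has to wait for staging deploy (finishes hour 17, plus 2-hour gap → hour 19); unit testing (finishes hour 8, plus 2-hour gap → hour 10). The latest of these is hour 19, so smoke testing runs hour 19 to 19 + 7 = hour 26.
After smoke testing (finishes hour 26), canary rollout can start at hour 26 and finishes at hour 35.
After canary rollout (finishes hour 35), production deploy can start at hour 35 and finishes at hour 44.
Every task is finished by hour 44, which is no later than the deadline of 52, so the schedule is feasible.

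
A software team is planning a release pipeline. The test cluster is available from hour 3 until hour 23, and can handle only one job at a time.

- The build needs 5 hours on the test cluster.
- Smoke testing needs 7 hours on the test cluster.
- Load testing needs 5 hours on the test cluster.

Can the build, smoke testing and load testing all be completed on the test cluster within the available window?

Yes

The test cluster window is 23 − 3 = 20 hours.
Running back to back, the jobs need 5 + 7 + 5 = 17 hours on the test cluster.
Since 17 ≤ 20, they fit within the window.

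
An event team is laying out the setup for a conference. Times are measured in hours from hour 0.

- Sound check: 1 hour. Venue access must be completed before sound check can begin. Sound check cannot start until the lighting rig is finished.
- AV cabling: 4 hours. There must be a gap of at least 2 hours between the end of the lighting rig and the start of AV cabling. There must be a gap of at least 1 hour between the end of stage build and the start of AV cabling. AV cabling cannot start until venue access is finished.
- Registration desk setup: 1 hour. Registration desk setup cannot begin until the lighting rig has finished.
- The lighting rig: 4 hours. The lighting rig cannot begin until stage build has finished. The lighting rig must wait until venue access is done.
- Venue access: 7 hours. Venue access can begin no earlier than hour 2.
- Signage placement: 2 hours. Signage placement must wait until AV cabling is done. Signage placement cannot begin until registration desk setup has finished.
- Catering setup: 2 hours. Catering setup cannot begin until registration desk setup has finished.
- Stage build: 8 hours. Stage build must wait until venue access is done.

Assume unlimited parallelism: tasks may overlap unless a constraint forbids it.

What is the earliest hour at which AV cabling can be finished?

Venue access cannot begin until its own release at hour 2. It runs from hour 2 to 2 + 7 = hour 9.
Stage build waits on venue access (finishes hour 9), so it starts at hour 9 and finishes at 9 + 8 = hour 17.
The lighting rig cannot start until stage build (finishes hour 17); venue access (finishes hour 9). The controlling bound is hour 17, so the lighting rig finishes at 17 + 4 = hour 21.
AV cabling needs all of the lighting rig (finishes hour 21, plus 2-hour gap → hour 23); stage build (finishes hour 17, plus 1-hour gap → hour 18); venue access (finishes hour 9). That puts its earliest start at hour 23; it finishes at 23 + 4 = hour 27.

27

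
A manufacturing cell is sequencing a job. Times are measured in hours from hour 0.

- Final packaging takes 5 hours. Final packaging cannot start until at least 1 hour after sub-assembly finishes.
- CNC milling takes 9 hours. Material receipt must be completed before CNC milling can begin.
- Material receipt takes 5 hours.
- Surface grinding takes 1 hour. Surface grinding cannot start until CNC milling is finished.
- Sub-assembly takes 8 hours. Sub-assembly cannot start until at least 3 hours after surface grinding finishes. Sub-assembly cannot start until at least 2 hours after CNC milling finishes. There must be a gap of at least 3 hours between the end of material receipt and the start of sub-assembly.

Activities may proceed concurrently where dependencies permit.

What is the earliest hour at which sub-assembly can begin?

Nothing blocks material receipt, so it runs from hour 0 to hour 5.
CNC milling cannot begin until material receipt (finishes hour 5). It runs from hour 5 to 5 + 9 = hour 14.
Surface grinding waits on CNC milling (finishes hour 14), so it starts at hour 14 and finishes at 14 + 1 = hour 15.
Sub-assembly waits on surface grinding (finishes hour 15, plus 3-hour gap → hour 18); CNC milling (finishes hour 14, plus 2-hour gap → hour 16); material receipt (finishes hour 5, plus 3-hour gap → hour 8). The latest of these is hour 18, which is the earliest sub-assembly can start.

18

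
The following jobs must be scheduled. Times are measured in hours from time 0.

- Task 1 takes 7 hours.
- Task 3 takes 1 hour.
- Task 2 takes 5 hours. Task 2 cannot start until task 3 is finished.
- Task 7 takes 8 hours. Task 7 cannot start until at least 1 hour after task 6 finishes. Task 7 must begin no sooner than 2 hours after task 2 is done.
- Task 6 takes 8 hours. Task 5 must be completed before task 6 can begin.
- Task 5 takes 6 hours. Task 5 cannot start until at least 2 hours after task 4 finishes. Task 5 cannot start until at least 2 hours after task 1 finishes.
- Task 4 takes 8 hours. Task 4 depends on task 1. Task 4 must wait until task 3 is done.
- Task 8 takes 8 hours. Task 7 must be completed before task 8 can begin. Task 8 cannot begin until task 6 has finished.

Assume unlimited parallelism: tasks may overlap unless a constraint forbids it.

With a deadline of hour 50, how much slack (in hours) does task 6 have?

Task 3 can start immediately at hour 0; it finishes at hour 1.
Nothing blocks task 1, so it runs from hour 0 to hour 7.
Task 4 cannot start until task 1 (finishes hour 7); task 3 (finishes hour 1). The controlling bound is hour 7, so task 4 finishes at 7 + 8 = hour 15.
For task 5: task 4 (finishes hour 15, plus 2-hour gap → hour 17); task 1 (finishes hour 7, plus 2-hour gap → hour 9). Taking the maximum gives a start of hour 17, and it finishes at 17 + 6 = hour 23.
Task 6 cannot begin until task 5 (finishes hour 23). It runs from hour 23 to 23 + 8 = hour 31.

Working backward from the deadline:
Task 8 has no dependents, so it just needs to finish by hour 50. Starting by 50 − 8 = hour 42 achieves that.
Task 7 has to be done before task 8 (must start by hour 42). That means finishing by hour 42, i.e. starting by 42 − 8 = hour 34.
Task 6 has several dependents: task 7 (must start by hour 34, minus 1-hour gap → hour 33); task 8 (must start by hour 42). The earliest of those limits is hour 33, so task 6 must start by 33 − 8 = hour 25.
So task 6 can start as early as hour 23 and as late as hour 25, giving 25 − 23 = 2 hours of slack.

2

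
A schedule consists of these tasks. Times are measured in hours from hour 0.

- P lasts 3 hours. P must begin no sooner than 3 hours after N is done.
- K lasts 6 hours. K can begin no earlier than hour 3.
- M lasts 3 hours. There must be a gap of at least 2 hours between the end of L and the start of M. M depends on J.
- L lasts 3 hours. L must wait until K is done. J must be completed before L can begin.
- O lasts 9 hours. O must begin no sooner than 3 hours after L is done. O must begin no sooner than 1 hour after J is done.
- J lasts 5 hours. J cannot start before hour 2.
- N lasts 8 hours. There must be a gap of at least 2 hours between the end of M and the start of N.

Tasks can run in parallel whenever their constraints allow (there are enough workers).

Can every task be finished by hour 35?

K cannot begin until its own release at hour 3. It runs from hour 3 to 3 + 6 = hour 9.
J waits on its own release at hour 2, so it starts at hour 2 and finishes at 2 + 5 = hour 7.
L has to wait for K (finishes hour 9); J (finishes hour 7). The latest of these is hour 9, so L runs hour 9 to 9 + 3 = hour 12.
For O: L (finishes hour 12, plus 3-hour gap → hour 15); J (finishes hour 7, plus 1-hour gap → hour 8). Taking the maximum gives a start of hour 15, and it finishes at 15 + 9 = hour 24.
M has to wait for L (finishes hour 12, plus 2-hour gap → hour 14); J (finishes hour 7). The latest of these is hour 14, so M runs hour 14 to 14 + 3 = hour 17.
After M (finishes hour 17, plus 2-hour gap → hour 19), N can start at hour 19 and finishes at hour 27.
P waits on N (finishes hour 27, plus 3-hour gap → hour 30), so it starts at hour 30 and finishes at 30 + 3 = hour 33.
Every task is finished by hour 33, which is no later than the deadline of 35, so the schedule is feasible.

Yes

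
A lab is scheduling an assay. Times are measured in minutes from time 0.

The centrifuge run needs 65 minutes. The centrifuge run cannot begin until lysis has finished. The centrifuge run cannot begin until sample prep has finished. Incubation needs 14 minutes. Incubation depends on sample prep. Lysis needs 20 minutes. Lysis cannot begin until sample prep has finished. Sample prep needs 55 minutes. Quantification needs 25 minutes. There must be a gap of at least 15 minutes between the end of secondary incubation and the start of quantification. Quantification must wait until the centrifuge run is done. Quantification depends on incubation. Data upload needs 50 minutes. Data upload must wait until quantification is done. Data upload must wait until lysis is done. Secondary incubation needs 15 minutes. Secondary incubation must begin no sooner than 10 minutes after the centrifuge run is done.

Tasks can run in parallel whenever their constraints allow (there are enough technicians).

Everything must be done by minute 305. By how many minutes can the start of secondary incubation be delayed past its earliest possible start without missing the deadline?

Nothing blocks sample prep, so it runs from minute 0 to minute 55.
Lysis waits on sample prep (finishes minute 55), so it starts at minute 55 and finishes at 55 + 20 = minute 75.
For the centrifuge run: lysis (finishes minute 75); sample prep (finishes minute 55). Taking the maximum gives a start of minute 75, and it finishes at 75 + 65 = minute 140.
Secondary incubation waits on the centrifuge run (finishes minute 140, plus 10-minute gap → minute 150), so it starts at minute 150 and finishes at 150 + 15 = minute 165.

Working backward from the deadline:
Data upload has no dependents, so it just needs to finish by minute 305. Starting by 305 − 50 = minute 255 achieves that.
Since data upload (must start by minute 255) depends on it, quantification must finish by minute 255. Backing off its 25-minute duration gives a latest start of minute 230.
Since quantification (must start by minute 230, minus 15-minute gap → minute 215) depends on it, secondary incubation must finish by minute 215. Backing off its 15-minute duration gives a latest start of minute 200.
So secondary incubation can start as early as minute 150 and as late as minute 200, giving 200 − 150 = 50 minutes of slack.

50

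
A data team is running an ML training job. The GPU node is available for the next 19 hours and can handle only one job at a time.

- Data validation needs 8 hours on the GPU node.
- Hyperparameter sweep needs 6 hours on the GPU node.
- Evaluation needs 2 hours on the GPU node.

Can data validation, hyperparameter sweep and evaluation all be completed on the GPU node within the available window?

Running back to back, the jobs need 8 + 6 + 2 = 16 hours on the GPU node.
Since 16 ≤ 19, they fit within the window.

Yes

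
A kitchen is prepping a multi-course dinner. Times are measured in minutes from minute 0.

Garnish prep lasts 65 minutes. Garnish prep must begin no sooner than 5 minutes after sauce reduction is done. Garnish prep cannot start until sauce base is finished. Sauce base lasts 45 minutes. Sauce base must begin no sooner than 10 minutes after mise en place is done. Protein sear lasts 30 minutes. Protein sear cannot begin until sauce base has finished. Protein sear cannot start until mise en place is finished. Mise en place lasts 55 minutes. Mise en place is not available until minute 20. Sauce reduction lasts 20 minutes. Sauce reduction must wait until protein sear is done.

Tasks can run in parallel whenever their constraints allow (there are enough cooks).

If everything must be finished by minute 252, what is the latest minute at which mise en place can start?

Garnish prep must finish by minute 252; it takes 65 minutes, so it must start by 252 − 65 = minute 187.
Since garnish prep (must start by minute 187, minus 5-minute gap → minute 182) depends on it, sauce reduction must finish by minute 182. Backing off its 20-minute duration gives a latest start of minute 162.
Since sauce reduction (must start by minute 162) depends on it, protein sear must finish by minute 162. Backing off its 30-minute duration gives a latest start of minute 132.
Sauce base has several dependents: protein sear (must start by minute 132); garnish prep (must start by minute 187). The earliest of those limits is minute 132, so sauce base must start by 132 − 45 = minute 87.
Mise en place must finish in time for sauce base (must start by minute 87, minus 10-minute gap → minute 77); protein sear (must start by minute 132). The tightest is minute 77, so mise en place must start by 77 − 55 = minute 22.

22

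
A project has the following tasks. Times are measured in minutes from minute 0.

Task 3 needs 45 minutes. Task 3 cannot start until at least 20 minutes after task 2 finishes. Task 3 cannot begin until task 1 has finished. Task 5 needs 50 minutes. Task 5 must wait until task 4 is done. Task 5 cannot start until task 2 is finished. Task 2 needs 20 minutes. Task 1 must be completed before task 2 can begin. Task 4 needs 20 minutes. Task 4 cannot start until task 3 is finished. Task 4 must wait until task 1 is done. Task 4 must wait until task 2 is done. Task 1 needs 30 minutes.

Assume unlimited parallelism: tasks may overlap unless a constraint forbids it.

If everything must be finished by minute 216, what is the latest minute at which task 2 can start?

Nothing follows task 5; the deadline of minute 216 is its only limit. It must start by 216 − 50 = minute 166.
Since task 5 (must start by minute 166) depends on it, task 4 must finish by minute 166. Backing off its 20-minute duration gives a latest start of minute 146.
Since task 4 (must start by minute 146) depends on it, task 3 must finish by minute 146. Backing off its 45-minute duration gives a latest start of minute 101.
Task 2 must finish in time for task 3 (must start by minute 101, minus 20-minute gap → minute 81); task 4 (must start by minute 146); task 5 (must start by minute 166). The tightest is minute 81, so task 2 must start by 81 − 20 = minute 61.

61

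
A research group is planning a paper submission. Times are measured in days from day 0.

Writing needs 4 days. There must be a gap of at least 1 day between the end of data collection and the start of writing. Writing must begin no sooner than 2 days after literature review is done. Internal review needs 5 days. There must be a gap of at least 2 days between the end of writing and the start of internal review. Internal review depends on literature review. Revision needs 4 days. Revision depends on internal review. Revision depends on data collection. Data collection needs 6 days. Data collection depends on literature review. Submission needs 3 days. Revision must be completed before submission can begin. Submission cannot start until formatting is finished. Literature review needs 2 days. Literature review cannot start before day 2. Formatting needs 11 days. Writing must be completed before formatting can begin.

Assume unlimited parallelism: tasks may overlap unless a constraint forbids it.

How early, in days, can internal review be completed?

22

Literature review waits on its own release at day 2, so it starts at day 2 and finishes at 2 + 2 = day 4.
Data collection waits on literature review (finishes day 4), so it starts at day 4 and finishes at 4 + 6 = day 10.
Writing cannot start until data collection (finishes day 10, plus 1-day gap → day 11); literature review (finishes day 4, plus 2-day gap → day 6). The controlling bound is day 11, so writing finishes at 11 + 4 = day 15.
Internal review cannot start until writing (finishes day 15, plus 2-day gap → day 17); literature review (finishes day 4). The controlling bound is day 17, so internal review finishes at 17 + 5 = day 22.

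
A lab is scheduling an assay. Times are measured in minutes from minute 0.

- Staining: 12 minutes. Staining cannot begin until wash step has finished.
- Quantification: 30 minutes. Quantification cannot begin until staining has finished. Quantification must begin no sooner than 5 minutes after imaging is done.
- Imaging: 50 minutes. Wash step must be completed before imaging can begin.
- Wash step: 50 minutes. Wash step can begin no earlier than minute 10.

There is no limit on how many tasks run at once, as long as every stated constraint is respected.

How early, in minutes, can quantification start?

Wash step waits on its own release at minute 10, so it starts at minute 10 and finishes at 10 + 50 = minute 60.
Imaging cannot begin until wash step (finishes minute 60). It runs from minute 60 to 60 + 50 = minute 110.
After wash step (finishes minute 60), staining can start at minute 60 and finishes at minute 72.
Quantification waits on staining (finishes minute 72); imaging (finishes minute 110, plus 5-minute gap → minute 115). The latest of these is minute 115, which is the earliest quantification can start.

115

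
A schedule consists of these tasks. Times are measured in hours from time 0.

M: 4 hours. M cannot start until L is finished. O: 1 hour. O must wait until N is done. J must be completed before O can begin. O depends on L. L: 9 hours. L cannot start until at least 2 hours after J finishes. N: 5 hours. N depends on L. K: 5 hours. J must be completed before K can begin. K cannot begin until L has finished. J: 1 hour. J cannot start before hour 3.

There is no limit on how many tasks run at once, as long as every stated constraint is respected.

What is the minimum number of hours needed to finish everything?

After its own release at hour 3, J can start at hour 3 and finishes at hour 4.
L cannot begin until J (finishes hour 4, plus 2-hour gap → hour 6). It runs from hour 6 to 6 + 9 = hour 15.
After L (finishes hour 15), N can start at hour 15 and finishes at hour 20.
O cannot start until N (finishes hour 20); J (finishes hour 4); L (finishes hour 15). The controlling bound is hour 20, so O finishes at 20 + 1 = hour 21.
M waits on L (finishes hour 15), so it starts at hour 15 and finishes at 15 + 4 = hour 19.
For K: J (finishes hour 4); L (finishes hour 15). Taking the maximum gives a start of hour 15, and it finishes at 15 + 5 = hour 20.
All tasks are finished once the last one completes. Finish times: J at 4, K at 20, L at 15, M at 19, N at 20, O at 21. The latest is hour 21.

21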